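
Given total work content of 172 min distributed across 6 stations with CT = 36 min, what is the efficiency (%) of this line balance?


Formula: Efficiency = Sum of Task Times / (N_stations * CT) * 100
Total station capacity = 6 stations * 36 min = 216 min
Efficiency = 172 / 216 * 100 = 79.6%

79.6%


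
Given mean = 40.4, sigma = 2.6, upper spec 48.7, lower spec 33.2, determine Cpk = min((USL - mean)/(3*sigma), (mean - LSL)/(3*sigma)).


Cpu = (48.7 - 40.4) / (3 * 2.6) = 1.06
Cpl = (40.4 - 33.2) / (3 * 2.6) = 0.92
Cpk = min(1.06, 0.92) = 0.92

0.92


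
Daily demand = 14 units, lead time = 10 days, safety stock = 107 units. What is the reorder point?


Formula: ROP = (Daily Demand * Lead Time) + Safety Stock
Demand during lead time = 14 * 10 = 140 units
ROP = 140 + 107 = 247 units

247 units


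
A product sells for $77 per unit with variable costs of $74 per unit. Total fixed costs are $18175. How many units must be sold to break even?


Formula: BEQ = Fixed Costs / (Price - Variable Cost)
Contribution margin = $77 - $74 = $3/unit
BEQ = ceil($18175 / $3/unit) = ceil(6058.33) = 6059 units

6059 units


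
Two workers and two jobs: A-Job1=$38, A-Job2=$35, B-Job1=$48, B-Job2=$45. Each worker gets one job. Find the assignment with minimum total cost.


Option 1: A->1 + B->2 = $38 + $45 = $83
Option 2: A->2 + B->1 = $35 + $48 = $83
Min cost = min($83, $83) = $83

$83


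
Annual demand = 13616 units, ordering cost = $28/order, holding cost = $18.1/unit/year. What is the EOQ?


Formula: EOQ = sqrt(2 * D * S / H)
Numerator: 2 * 13616 * 28 = 762496
2DS/H = 762496 / 18.1 = 42126.9
EOQ = sqrt(42126.9) = 205.2 units

205.2 units


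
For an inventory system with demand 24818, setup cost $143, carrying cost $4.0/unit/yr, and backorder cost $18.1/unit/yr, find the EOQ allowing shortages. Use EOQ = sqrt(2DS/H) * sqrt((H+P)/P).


Formula: EOQ* = sqrt(2DS/H) * sqrt((H+P)/P)
Base EOQ = sqrt(2*24818*143/4.0) = 1332.1 units
Correction = sqrt((4.0+18.1)/18.1) = 1.10499
EOQ* = 1332.1 * 1.10499 = 1472.0 units

1472.0 units


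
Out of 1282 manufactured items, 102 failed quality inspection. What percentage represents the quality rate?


Formula: Quality Rate = Good Pieces / Total Pieces * 100
Good pieces = 1282 - 102 = 1180
QR = 1180 / 1282 * 100 = 92.0%

92.0%


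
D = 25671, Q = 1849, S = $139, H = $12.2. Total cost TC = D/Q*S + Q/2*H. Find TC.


TC = 25671/1849 * 139 + 1849/2 * 12.2

$13208.74


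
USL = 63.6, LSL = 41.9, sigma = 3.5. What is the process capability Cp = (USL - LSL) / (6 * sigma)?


Cp = (63.6 - 41.9) / (6 * 3.5)

1.03


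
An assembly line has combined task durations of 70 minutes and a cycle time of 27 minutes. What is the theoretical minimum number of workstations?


Formula: N_min = ceil(Sum of Task Times / Cycle Time)
N_min = ceil(70 min / 27 min) = ceil(2.5926)
N_min = 3 stations

3


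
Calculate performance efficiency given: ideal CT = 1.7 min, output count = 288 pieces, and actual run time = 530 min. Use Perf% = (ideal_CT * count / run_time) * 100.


Formula: Performance = (Ideal CT * Total Count) / Run Time * 100
Ideal output time = 1.7 * 288 = 489.6 min
Performance = 489.6 / 530 * 100 = 92.4%

92.4%


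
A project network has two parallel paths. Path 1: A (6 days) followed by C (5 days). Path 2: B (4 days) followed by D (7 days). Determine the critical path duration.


Path 1 = 6 + 5 = 11 days
Path 2 = 4 + 7 = 11 days
Duration = max(11, 11) = 11 days

11 days


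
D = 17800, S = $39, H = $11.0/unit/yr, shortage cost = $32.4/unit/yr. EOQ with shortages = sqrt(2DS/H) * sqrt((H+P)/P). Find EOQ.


Formula: EOQ* = sqrt(2DS/H) * sqrt((H+P)/P)
Base EOQ = sqrt(2*17800*39/11.0) = 355.27 units
Correction = sqrt((11.0+32.4)/32.4) = 1.15737
EOQ* = 355.27 * 1.15737 = 411.2 units

411.2 units


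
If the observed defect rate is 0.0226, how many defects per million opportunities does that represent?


DPMO = defect_rate * 1000000 = 0.0226 * 1000000

22600


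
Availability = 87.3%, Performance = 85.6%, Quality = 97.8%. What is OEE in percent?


Formula: OEE = Availability * Performance * Quality / 10000
A * P = 87.3% * 85.6% / 100 = 74.73%
OEE = 74.73% * 97.8% / 100 = 73.1%

73.1%


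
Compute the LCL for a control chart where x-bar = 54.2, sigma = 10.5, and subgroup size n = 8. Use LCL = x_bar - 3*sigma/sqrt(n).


LCL = 54.2 - 3 * 10.5 / sqrt(8)

43.06


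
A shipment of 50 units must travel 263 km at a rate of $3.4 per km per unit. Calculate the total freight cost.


TC = dist * cost * units = 263 * 3.4 * 50 = $44710.00

$44710.00


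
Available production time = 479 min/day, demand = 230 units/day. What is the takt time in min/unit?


Formula: Takt Time = Available Production Time / Customer Demand
Takt = 479 min/day / 230 units/day
Takt = 2.08 min/unit

2.08 min/unit


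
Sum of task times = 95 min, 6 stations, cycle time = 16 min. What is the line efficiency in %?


Formula: Efficiency = Sum of Task Times / (N_stations * CT) * 100
Total station capacity = 6 stations * 16 min = 96 min
Efficiency = 95 / 96 * 100 = 99.0%

99.0%


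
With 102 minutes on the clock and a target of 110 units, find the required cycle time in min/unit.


Formula: CT = Available Time / Number of Units
CT = 102 min / 110 units
CT = 0.93 min/unit

0.93 min/unit


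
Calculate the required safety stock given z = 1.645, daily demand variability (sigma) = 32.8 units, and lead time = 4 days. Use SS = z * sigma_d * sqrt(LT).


Formula: SS = z * sigma_d * sqrt(LT)
sqrt(LT) = sqrt(4) = 2.0
SS = 1.645 * 32.8 * 2.0
SS = 107.9 units

107.9 units


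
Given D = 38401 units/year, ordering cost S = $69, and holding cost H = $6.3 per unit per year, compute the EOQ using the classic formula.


Formula: EOQ = sqrt(2 * D * S / H)
Numerator: 2 * 38401 * 69 = 5299338
2DS/H = 5299338 / 6.3 = 841164.8
EOQ = sqrt(841164.8) = 917.2 units

917.2 units


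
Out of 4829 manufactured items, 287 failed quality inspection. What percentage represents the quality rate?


Formula: Quality Rate = Good Pieces / Total Pieces * 100
Good pieces = 4829 - 287 = 4542
QR = 4542 / 4829 * 100 = 94.1%

94.1%


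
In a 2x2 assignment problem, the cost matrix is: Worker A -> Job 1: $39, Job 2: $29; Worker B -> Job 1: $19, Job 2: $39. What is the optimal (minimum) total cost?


Option 1: A->1 + B->2 = $39 + $39 = $78
Option 2: A->2 + B->1 = $29 + $19 = $48
Min cost = min($78, $48) = $48

$48


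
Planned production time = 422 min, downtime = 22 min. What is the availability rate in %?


Formula: Availability = (Planned Time - Downtime) / Planned Time * 100
Uptime = 422 - 22 = 400 min
Availability = 400 / 422 * 100 = 94.8%

94.8%


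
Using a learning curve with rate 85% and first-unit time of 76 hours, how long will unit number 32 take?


Formula: T_n = T_1 * (learning_rate)^(log2(n)) where learning_rate = rate/100
Doublings = log2(32) = 5
T_n = 76 * 0.85^5
T_n = 76 * 0.4437 = 33.7 hours

33.7 hours


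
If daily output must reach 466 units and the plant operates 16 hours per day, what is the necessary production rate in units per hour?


Formula: Production Rate = Daily Demand / Available Hours
Rate = 466 units/day / 16 hours/day
Rate = 29.1 units/hour

29.1 units/hour


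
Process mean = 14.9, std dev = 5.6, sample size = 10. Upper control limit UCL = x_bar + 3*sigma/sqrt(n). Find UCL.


UCL = 14.9 + 3 * 5.6 / sqrt(10)

20.21


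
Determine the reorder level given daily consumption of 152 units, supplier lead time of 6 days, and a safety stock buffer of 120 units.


Formula: ROP = (Daily Demand * Lead Time) + Safety Stock
Demand during lead time = 152 * 6 = 912 units
ROP = 912 + 120 = 1032 units

1032 units


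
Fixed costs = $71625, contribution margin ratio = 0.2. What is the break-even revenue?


Formula: BER = Fixed Costs / Contribution Margin Ratio
BER = $71625 / 0.2
BER = $358125.00 (to the nearest cent)

$358125.00


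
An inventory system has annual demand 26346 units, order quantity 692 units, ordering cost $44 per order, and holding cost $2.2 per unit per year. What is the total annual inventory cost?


TC = 26346/692 * 44 + 692/2 * 2.2

$2436.38


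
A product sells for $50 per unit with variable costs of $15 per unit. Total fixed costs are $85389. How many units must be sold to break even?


Formula: BEQ = Fixed Costs / (Price - Variable Cost)
Contribution margin = $50 - $15 = $35/unit
BEQ = ceil($85389 / $35/unit) = ceil(2439.69) = 2440 units

2440 units


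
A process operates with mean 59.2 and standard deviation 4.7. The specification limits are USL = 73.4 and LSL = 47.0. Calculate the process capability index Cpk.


Cpu = (73.4 - 59.2) / (3 * 4.7) = 1.01
Cpl = (59.2 - 47.0) / (3 * 4.7) = 0.87
Cpk = min(1.01, 0.87) = 0.87

0.87


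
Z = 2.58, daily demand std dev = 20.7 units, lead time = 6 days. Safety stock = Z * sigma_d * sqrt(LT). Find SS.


Formula: SS = z * sigma_d * sqrt(LT)
sqrt(LT) = sqrt(6) = 2.4495
SS = 2.58 * 20.7 * 2.4495
SS = 130.8 units

130.8 units


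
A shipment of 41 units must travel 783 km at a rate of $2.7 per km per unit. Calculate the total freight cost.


TC = dist * cost * units = 783 * 2.7 * 41 = $86678.10

$86678.10


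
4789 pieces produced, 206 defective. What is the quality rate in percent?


Formula: Quality Rate = Good Pieces / Total Pieces * 100
Good pieces = 4789 - 206 = 4583
QR = 4583 / 4789 * 100 = 95.7%

95.7%


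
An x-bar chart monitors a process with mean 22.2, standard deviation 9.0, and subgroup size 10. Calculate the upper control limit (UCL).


UCL = 22.2 + 3 * 9.0 / sqrt(10)

30.74


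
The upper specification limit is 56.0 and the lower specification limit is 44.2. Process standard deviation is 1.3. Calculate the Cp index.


Cp = (56.0 - 44.2) / (6 * 1.3)

1.51


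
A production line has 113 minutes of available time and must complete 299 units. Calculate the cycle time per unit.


Formula: CT = Available Time / Number of Units
CT = 113 min / 299 units
CT = 0.38 min/unit

0.38 min/unit


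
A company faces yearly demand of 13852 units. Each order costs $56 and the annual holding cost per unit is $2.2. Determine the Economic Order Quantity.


Formula: EOQ = sqrt(2 * D * S / H)
Numerator: 2 * 13852 * 56 = 1551424
2DS/H = 1551424 / 2.2 = 705192.7
EOQ = sqrt(705192.7) = 839.8 units

839.8 units


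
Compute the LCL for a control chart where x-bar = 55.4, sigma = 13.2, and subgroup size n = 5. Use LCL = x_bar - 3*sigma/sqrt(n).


LCL = 55.4 - 3 * 13.2 / sqrt(5)

37.69


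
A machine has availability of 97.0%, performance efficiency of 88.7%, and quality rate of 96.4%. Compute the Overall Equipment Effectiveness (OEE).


Formula: OEE = Availability * Performance * Quality / 10000
A * P = 97.0% * 88.7% / 100 = 86.04%
OEE = 86.04% * 96.4% / 100 = 82.9%

82.9%


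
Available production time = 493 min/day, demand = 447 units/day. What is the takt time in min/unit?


Formula: Takt Time = Available Production Time / Customer Demand
Takt = 493 min/day / 447 units/day
Takt = 1.1 min/unit

1.1 min/unit


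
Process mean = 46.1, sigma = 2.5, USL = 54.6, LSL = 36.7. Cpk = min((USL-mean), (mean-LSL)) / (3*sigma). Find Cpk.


Cpu = (54.6 - 46.1) / (3 * 2.5) = 1.13
Cpl = (46.1 - 36.7) / (3 * 2.5) = 1.25
Cpk = min(1.13, 1.25) = 1.13

1.13


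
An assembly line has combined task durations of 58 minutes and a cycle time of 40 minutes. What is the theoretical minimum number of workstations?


Formula: N_min = ceil(Sum of Task Times / Cycle Time)
N_min = ceil(58 min / 40 min) = ceil(1.45)
N_min = 2 stations

2


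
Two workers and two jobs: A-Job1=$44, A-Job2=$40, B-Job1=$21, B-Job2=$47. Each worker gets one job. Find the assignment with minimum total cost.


Option 1: A->1 + B->2 = $44 + $47 = $91
Option 2: A->2 + B->1 = $40 + $21 = $61
Min cost = min($91, $61) = $61

$61


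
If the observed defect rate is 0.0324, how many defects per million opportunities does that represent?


DPMO = defect_rate * 1000000 = 0.0324 * 1000000

32400


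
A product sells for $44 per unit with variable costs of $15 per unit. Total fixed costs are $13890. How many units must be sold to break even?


Formula: BEQ = Fixed Costs / (Price - Variable Cost)
Contribution margin = $44 - $15 = $29/unit
BEQ = ceil($13890 / $29/unit) = ceil(478.97) = 479 units

479 units


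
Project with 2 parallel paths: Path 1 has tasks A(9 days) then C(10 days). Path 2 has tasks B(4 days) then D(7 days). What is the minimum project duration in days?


Path 1 = 9 + 10 = 19 days
Path 2 = 4 + 7 = 11 days
Duration = max(19, 11) = 19 days

19 days


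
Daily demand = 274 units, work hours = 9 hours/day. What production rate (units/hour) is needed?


Formula: Production Rate = Daily Demand / Available Hours
Rate = 274 units/day / 9 hours/day
Rate = 30.4 units/hour

30.4 units/hour


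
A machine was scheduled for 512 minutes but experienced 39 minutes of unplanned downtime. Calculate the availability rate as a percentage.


Formula: Availability = (Planned Time - Downtime) / Planned Time * 100
Uptime = 512 - 39 = 473 min
Availability = 473 / 512 * 100 = 92.4%

92.4%


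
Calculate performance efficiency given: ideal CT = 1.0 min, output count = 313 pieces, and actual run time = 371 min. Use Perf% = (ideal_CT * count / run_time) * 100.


Formula: Performance = (Ideal CT * Total Count) / Run Time * 100
Ideal output time = 1.0 * 313 = 313.0 min
Performance = 313.0 / 371 * 100 = 84.4%

84.4%


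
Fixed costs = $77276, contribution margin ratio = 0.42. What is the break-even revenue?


Formula: BER = Fixed Costs / Contribution Margin Ratio
BER = $77276 / 0.42
BER = $183990.48 (to the nearest cent)

$183990.48


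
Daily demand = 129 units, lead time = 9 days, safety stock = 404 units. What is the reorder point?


Formula: ROP = (Daily Demand * Lead Time) + Safety Stock
Demand during lead time = 129 * 9 = 1161 units
ROP = 1161 + 404 = 1565 units

1565 units


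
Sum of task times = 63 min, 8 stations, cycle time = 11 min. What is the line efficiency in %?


Formula: Efficiency = Sum of Task Times / (N_stations * CT) * 100
Total station capacity = 8 stations * 11 min = 88 min
Efficiency = 63 / 88 * 100 = 71.6%

71.6%


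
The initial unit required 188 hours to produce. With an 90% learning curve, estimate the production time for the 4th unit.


Formula: T_n = T_1 * (learning_rate)^(log2(n)) where learning_rate = rate/100
Doublings = log2(4) = 2
T_n = 188 * 0.9^2
T_n = 188 * 0.81 = 152.3 hours

152.3 hours


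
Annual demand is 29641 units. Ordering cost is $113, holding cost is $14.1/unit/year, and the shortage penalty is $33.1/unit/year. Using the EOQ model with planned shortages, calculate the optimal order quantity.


Formula: EOQ* = sqrt(2DS/H) * sqrt((H+P)/P)
Base EOQ = sqrt(2*29641*113/14.1) = 689.27 units
Correction = sqrt((14.1+33.1)/33.1) = 1.19414
EOQ* = 689.27 * 1.19414 = 823.1 units

823.1 units


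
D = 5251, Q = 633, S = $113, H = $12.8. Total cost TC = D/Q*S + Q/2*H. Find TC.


TC = 5251/633 * 113 + 633/2 * 12.8

$4988.58


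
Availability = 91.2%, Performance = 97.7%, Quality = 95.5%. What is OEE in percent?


Formula: OEE = Availability * Performance * Quality / 10000
A * P = 91.2% * 97.7% / 100 = 89.1%
OEE = 89.1% * 95.5% / 100 = 85.1%

85.1%


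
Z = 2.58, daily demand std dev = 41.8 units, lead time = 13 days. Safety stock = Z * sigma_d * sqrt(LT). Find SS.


Formula: SS = z * sigma_d * sqrt(LT)
sqrt(LT) = sqrt(13) = 3.6056
SS = 2.58 * 41.8 * 3.6056
SS = 388.8 units

388.8 units


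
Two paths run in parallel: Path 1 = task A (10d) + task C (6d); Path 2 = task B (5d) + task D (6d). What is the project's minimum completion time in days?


Path 1 = 10 + 6 = 16 days
Path 2 = 5 + 6 = 11 days
Duration = max(16, 11) = 16 days

16 days


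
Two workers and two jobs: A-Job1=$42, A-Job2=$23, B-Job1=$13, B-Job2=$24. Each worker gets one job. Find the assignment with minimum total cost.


Option 1: A->1 + B->2 = $42 + $24 = $66
Option 2: A->2 + B->1 = $23 + $13 = $36
Min cost = min($66, $36) = $36

$36


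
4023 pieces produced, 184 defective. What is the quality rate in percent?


Formula: Quality Rate = Good Pieces / Total Pieces * 100
Good pieces = 4023 - 184 = 3839
QR = 3839 / 4023 * 100 = 95.4%

95.4%


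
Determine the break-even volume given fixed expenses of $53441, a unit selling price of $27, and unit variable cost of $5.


Formula: BEQ = Fixed Costs / (Price - Variable Cost)
Contribution margin = $27 - $5 = $22/unit
BEQ = ceil($53441 / $22/unit) = ceil(2429.14) = 2430 units

2430 units


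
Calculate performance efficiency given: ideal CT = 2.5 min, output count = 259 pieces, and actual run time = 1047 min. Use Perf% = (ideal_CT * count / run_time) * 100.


Formula: Performance = (Ideal CT * Total Count) / Run Time * 100
Ideal output time = 2.5 * 259 = 647.5 min
Performance = 647.5 / 1047 * 100 = 61.8%

61.8%


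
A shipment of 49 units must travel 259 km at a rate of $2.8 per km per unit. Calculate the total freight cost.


TC = dist * cost * units = 259 * 2.8 * 49 = $35534.80

$35534.80


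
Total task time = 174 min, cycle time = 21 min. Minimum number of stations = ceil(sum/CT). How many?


Formula: N_min = ceil(Sum of Task Times / Cycle Time)
N_min = ceil(174 min / 21 min) = ceil(8.2857)
N_min = 9 stations

9


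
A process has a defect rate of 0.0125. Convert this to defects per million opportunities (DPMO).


DPMO = defect_rate * 1000000 = 0.0125 * 1000000

12500


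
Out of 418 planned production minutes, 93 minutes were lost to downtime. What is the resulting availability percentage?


Formula: Availability = (Planned Time - Downtime) / Planned Time * 100
Uptime = 418 - 93 = 325 min
Availability = 325 / 418 * 100 = 77.8%

77.8%


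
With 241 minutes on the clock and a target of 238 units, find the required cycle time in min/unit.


Formula: CT = Available Time / Number of Units
CT = 241 min / 238 units
CT = 1.01 min/unit

1.01 min/unit


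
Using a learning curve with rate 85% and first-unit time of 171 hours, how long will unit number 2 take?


Formula: T_n = T_1 * (learning_rate)^(log2(n)) where learning_rate = rate/100
Doublings = log2(2) = 1
T_n = 171 * 0.85^1
T_n = 171 * 0.85 = 145.4 hours

145.4 hours


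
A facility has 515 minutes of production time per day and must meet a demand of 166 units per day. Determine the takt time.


Formula: Takt Time = Available Production Time / Customer Demand
Takt = 515 min/day / 166 units/day
Takt = 3.1 min/unit

3.1 min/unit


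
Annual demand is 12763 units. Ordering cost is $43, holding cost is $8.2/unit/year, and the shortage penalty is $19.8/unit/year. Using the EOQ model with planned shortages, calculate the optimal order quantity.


Formula: EOQ* = sqrt(2DS/H) * sqrt((H+P)/P)
Base EOQ = sqrt(2*12763*43/8.2) = 365.86 units
Correction = sqrt((8.2+19.8)/19.8) = 1.18918
EOQ* = 365.86 * 1.18918 = 435.1 units

435.1 units


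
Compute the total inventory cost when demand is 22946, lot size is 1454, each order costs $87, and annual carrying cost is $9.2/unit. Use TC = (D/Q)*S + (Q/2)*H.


TC = 22946/1454 * 87 + 1454/2 * 9.2

$8061.37


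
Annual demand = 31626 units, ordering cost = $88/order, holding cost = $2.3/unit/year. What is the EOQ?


Formula: EOQ = sqrt(2 * D * S / H)
Numerator: 2 * 31626 * 88 = 5566176
2DS/H = 5566176 / 2.3 = 2420076.5
EOQ = sqrt(2420076.5) = 1555.7 units

1555.7 units


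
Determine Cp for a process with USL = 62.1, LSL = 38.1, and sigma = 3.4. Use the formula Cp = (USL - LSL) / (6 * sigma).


Cp = (62.1 - 38.1) / (6 * 3.4)

1.18


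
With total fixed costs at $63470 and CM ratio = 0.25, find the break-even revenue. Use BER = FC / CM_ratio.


Formula: BER = Fixed Costs / Contribution Margin Ratio
BER = $63470 / 0.25
BER = $253880.00 (to the nearest cent)

$253880.00


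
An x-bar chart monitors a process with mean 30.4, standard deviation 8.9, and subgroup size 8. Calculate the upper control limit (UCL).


UCL = 30.4 + 3 * 8.9 / sqrt(8)

39.84


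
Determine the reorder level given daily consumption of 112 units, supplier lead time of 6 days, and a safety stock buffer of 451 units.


Formula: ROP = (Daily Demand * Lead Time) + Safety Stock
Demand during lead time = 112 * 6 = 672 units
ROP = 672 + 451 = 1123 units

1123 units


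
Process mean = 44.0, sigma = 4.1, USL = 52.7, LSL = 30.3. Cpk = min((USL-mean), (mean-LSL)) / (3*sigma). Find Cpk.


Cpu = (52.7 - 44.0) / (3 * 4.1) = 0.71
Cpl = (44.0 - 30.3) / (3 * 4.1) = 1.11
Cpk = min(0.71, 1.11) = 0.71

0.71


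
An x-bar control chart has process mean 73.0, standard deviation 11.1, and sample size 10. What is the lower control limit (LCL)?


LCL = 73.0 - 3 * 11.1 / sqrt(10)

62.47


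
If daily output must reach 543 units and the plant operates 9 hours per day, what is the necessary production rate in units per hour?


Formula: Production Rate = Daily Demand / Available Hours
Rate = 543 units/day / 9 hours/day
Rate = 60.3 units/hour

60.3 units/hour


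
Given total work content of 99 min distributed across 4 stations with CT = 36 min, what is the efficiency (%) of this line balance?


Formula: Efficiency = Sum of Task Times / (N_stations * CT) * 100
Total station capacity = 4 stations * 36 min = 144 min
Efficiency = 99 / 144 * 100 = 68.8%

68.8%


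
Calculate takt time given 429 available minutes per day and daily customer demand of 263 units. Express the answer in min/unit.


Formula: Takt Time = Available Production Time / Customer Demand
Takt = 429 min/day / 263 units/day
Takt = 1.63 min/unit

1.63 min/unit


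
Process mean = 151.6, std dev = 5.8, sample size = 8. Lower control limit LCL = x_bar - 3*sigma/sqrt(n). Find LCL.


LCL = 151.6 - 3 * 5.8 / sqrt(8)

145.45


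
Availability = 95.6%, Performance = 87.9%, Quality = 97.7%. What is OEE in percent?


Formula: OEE = Availability * Performance * Quality / 10000
A * P = 95.6% * 87.9% / 100 = 84.03%
OEE = 84.03% * 97.7% / 100 = 82.1%

82.1%


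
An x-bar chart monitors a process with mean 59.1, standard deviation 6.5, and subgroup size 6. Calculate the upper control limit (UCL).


UCL = 59.1 + 3 * 6.5 / sqrt(6)

67.06


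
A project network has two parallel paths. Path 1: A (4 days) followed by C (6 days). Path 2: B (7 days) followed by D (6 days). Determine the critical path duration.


Path 1 = 4 + 6 = 10 days
Path 2 = 7 + 6 = 13 days
Duration = max(10, 13) = 13 days

13 days


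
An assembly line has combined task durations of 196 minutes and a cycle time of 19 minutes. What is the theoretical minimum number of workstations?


Formula: N_min = ceil(Sum of Task Times / Cycle Time)
N_min = ceil(196 min / 19 min) = ceil(10.3158)
N_min = 11 stations

11


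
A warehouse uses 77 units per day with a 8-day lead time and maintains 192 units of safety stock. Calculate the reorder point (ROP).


Formula: ROP = (Daily Demand * Lead Time) + Safety Stock
Demand during lead time = 77 * 8 = 616 units
ROP = 616 + 192 = 808 units

808 units


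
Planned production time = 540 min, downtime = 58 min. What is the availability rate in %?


Formula: Availability = (Planned Time - Downtime) / Planned Time * 100
Uptime = 540 - 58 = 482 min
Availability = 482 / 540 * 100 = 89.3%

89.3%


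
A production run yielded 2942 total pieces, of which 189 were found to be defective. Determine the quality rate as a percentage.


Formula: Quality Rate = Good Pieces / Total Pieces * 100
Good pieces = 2942 - 189 = 2753
QR = 2753 / 2942 * 100 = 93.6%

93.6%


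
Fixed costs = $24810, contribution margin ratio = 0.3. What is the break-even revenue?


Formula: BER = Fixed Costs / Contribution Margin Ratio
BER = $24810 / 0.3
BER = $82700.00 (to the nearest cent)

$82700.00


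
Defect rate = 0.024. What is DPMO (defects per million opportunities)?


DPMO = defect_rate * 1000000 = 0.024 * 1000000

24000


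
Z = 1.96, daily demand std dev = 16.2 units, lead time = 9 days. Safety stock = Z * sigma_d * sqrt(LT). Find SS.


Formula: SS = z * sigma_d * sqrt(LT)
sqrt(LT) = sqrt(9) = 3.0
SS = 1.96 * 16.2 * 3.0
SS = 95.3 units

95.3 units


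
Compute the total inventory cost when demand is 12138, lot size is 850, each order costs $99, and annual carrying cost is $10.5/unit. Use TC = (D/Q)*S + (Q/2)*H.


TC = 12138/850 * 99 + 850/2 * 10.5

$5876.22


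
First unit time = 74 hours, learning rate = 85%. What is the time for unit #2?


Formula: T_n = T_1 * (learning_rate)^(log2(n)) where learning_rate = rate/100
Doublings = log2(2) = 1
T_n = 74 * 0.85^1
T_n = 74 * 0.85 = 62.9 hours

62.9 hours


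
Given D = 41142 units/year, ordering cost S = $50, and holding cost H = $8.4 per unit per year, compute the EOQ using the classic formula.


Formula: EOQ = sqrt(2 * D * S / H)
Numerator: 2 * 41142 * 50 = 4114200
2DS/H = 4114200 / 8.4 = 489785.7
EOQ = sqrt(489785.7) = 699.8 units

699.8 units


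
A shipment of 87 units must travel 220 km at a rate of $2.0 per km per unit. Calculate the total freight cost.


TC = dist * cost * units = 220 * 2.0 * 87 = $38280.00

$38280.00


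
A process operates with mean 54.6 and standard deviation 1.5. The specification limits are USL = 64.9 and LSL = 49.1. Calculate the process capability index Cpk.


Cpu = (64.9 - 54.6) / (3 * 1.5) = 2.29
Cpl = (54.6 - 49.1) / (3 * 1.5) = 1.22
Cpk = min(2.29, 1.22) = 1.22

1.22


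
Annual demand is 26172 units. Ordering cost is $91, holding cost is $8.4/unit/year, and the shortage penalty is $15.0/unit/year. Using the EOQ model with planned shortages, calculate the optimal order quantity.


Formula: EOQ* = sqrt(2DS/H) * sqrt((H+P)/P)
Base EOQ = sqrt(2*26172*91/8.4) = 753.03 units
Correction = sqrt((8.4+15.0)/15.0) = 1.249
EOQ* = 753.03 * 1.249 = 940.5 units

940.5 units


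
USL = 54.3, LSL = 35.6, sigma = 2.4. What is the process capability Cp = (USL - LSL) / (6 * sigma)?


Cp = (54.3 - 35.6) / (6 * 2.4)

1.3


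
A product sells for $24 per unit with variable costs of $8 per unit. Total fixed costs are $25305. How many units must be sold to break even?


Formula: BEQ = Fixed Costs / (Price - Variable Cost)
Contribution margin = $24 - $8 = $16/unit
BEQ = ceil($25305 / $16/unit) = ceil(1581.56) = 1582 units

1582 units


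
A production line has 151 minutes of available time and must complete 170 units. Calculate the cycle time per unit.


Formula: CT = Available Time / Number of Units
CT = 151 min / 170 units
CT = 0.89 min/unit

0.89 min/unit


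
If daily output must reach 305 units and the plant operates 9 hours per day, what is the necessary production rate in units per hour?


Formula: Production Rate = Daily Demand / Available Hours
Rate = 305 units/day / 9 hours/day
Rate = 33.9 units/hour

33.9 units/hour


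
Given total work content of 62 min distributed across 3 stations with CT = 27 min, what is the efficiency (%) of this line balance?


Formula: Efficiency = Sum of Task Times / (N_stations * CT) * 100
Total station capacity = 3 stations * 27 min = 81 min
Efficiency = 62 / 81 * 100 = 76.5%

76.5%


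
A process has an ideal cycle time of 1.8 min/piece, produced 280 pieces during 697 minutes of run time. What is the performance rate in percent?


Formula: Performance = (Ideal CT * Total Count) / Run Time * 100
Ideal output time = 1.8 * 280 = 504.0 min
Performance = 504.0 / 697 * 100 = 72.3%

72.3%


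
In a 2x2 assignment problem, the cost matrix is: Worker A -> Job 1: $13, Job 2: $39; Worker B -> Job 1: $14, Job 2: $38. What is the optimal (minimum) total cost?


Option 1: A->1 + B->2 = $13 + $38 = $51
Option 2: A->2 + B->1 = $39 + $14 = $53
Min cost = min($51, $53) = $51

$51


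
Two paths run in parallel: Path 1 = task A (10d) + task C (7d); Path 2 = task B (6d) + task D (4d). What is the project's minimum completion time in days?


Path 1 = 10 + 7 = 17 days
Path 2 = 6 + 4 = 10 days
Duration = max(17, 10) = 17 days

17 days


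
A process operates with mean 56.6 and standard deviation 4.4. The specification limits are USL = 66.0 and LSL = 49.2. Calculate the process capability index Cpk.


Cpu = (66.0 - 56.6) / (3 * 4.4) = 0.71
Cpl = (56.6 - 49.2) / (3 * 4.4) = 0.56
Cpk = min(0.71, 0.56) = 0.56

0.56


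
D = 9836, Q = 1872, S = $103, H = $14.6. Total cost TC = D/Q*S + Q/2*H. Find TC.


TC = 9836/1872 * 103 + 1872/2 * 14.6

$14206.79


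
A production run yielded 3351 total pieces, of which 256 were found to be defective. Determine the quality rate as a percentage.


Formula: Quality Rate = Good Pieces / Total Pieces * 100
Good pieces = 3351 - 256 = 3095
QR = 3095 / 3351 * 100 = 92.4%

92.4%


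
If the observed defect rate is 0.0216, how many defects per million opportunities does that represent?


DPMO = defect_rate * 1000000 = 0.0216 * 1000000

21600


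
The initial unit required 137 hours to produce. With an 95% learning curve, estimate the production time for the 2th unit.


Formula: T_n = T_1 * (learning_rate)^(log2(n)) where learning_rate = rate/100
Doublings = log2(2) = 1
T_n = 137 * 0.95^1
T_n = 137 * 0.95 = 130.2 hours

130.2 hours


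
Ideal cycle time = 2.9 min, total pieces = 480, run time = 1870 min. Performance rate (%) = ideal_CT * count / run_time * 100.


Formula: Performance = (Ideal CT * Total Count) / Run Time * 100
Ideal output time = 2.9 * 480 = 1392.0 min
Performance = 1392.0 / 1870 * 100 = 74.4%

74.4%


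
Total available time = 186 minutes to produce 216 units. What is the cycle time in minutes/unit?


Formula: CT = Available Time / Number of Units
CT = 186 min / 216 units
CT = 0.86 min/unit

0.86 min/unit


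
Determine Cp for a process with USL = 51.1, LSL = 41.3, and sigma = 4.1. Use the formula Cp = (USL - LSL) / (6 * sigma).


Cp = (51.1 - 41.3) / (6 * 4.1)

0.4


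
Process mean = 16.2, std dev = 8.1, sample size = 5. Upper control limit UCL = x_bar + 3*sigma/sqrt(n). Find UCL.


UCL = 16.2 + 3 * 8.1 / sqrt(5)

27.07


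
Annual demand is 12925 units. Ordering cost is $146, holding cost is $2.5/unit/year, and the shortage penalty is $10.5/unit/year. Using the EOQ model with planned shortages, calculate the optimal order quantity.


Formula: EOQ* = sqrt(2DS/H) * sqrt((H+P)/P)
Base EOQ = sqrt(2*12925*146/2.5) = 1228.67 units
Correction = sqrt((2.5+10.5)/10.5) = 1.1127
EOQ* = 1228.67 * 1.1127 = 1367.1 units

1367.1 units


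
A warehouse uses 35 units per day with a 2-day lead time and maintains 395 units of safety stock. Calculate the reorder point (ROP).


Formula: ROP = (Daily Demand * Lead Time) + Safety Stock
Demand during lead time = 35 * 2 = 70 units
ROP = 70 + 395 = 465 units

465 units


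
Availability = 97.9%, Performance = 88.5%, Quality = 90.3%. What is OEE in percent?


Formula: OEE = Availability * Performance * Quality / 10000
A * P = 97.9% * 88.5% / 100 = 86.64%
OEE = 86.64% * 90.3% / 100 = 78.2%

78.2%


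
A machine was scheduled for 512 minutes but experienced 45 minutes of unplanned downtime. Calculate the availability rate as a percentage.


Formula: Availability = (Planned Time - Downtime) / Planned Time * 100
Uptime = 512 - 45 = 467 min
Availability = 467 / 512 * 100 = 91.2%

91.2%


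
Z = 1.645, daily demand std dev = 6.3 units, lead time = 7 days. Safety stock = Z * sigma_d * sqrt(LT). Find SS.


Formula: SS = z * sigma_d * sqrt(LT)
sqrt(LT) = sqrt(7) = 2.6458
SS = 1.645 * 6.3 * 2.6458
SS = 27.4 units

27.4 units


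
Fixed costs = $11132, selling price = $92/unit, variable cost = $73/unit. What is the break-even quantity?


Formula: BEQ = Fixed Costs / (Price - Variable Cost)
Contribution margin = $92 - $73 = $19/unit
BEQ = ceil($11132 / $19/unit) = ceil(585.89) = 586 units

586 units


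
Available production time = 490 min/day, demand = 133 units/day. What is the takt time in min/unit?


Formula: Takt Time = Available Production Time / Customer Demand
Takt = 490 min/day / 133 units/day
Takt = 3.68 min/unit

3.68 min/unit


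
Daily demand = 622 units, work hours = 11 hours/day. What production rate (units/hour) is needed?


Formula: Production Rate = Daily Demand / Available Hours
Rate = 622 units/day / 11 hours/day
Rate = 56.5 units/hour

56.5 units/hour


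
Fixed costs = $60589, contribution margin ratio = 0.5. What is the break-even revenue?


Formula: BER = Fixed Costs / Contribution Margin Ratio
BER = $60589 / 0.5
BER = $121178.00 (to the nearest cent)

$121178.00


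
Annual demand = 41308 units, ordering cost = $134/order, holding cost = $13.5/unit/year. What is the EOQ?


Formula: EOQ = sqrt(2 * D * S / H)
Numerator: 2 * 41308 * 134 = 11070544
2DS/H = 11070544 / 13.5 = 820040.3
EOQ = sqrt(820040.3) = 905.6 units

905.6 units


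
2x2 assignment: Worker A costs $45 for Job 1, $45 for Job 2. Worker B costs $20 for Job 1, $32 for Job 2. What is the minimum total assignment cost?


Option 1: A->1 + B->2 = $45 + $32 = $77
Option 2: A->2 + B->1 = $45 + $20 = $65
Min cost = min($77, $65) = $65

$65


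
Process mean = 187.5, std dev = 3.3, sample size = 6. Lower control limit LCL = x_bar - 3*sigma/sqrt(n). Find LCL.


LCL = 187.5 - 3 * 3.3 / sqrt(6)

183.46


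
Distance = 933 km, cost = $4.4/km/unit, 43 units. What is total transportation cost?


TC = dist * cost * units = 933 * 4.4 * 43 = $176523.60

$176523.60


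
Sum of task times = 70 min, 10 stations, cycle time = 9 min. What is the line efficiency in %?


Formula: Efficiency = Sum of Task Times / (N_stations * CT) * 100
Total station capacity = 10 stations * 9 min = 90 min
Efficiency = 70 / 90 * 100 = 77.8%

77.8%


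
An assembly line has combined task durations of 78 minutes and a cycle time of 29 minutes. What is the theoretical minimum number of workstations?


Formula: N_min = ceil(Sum of Task Times / Cycle Time)
N_min = ceil(78 min / 29 min) = ceil(2.6897)
N_min = 3 stations

3


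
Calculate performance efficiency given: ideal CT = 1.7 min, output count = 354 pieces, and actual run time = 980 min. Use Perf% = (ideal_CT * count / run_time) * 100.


Formula: Performance = (Ideal CT * Total Count) / Run Time * 100
Ideal output time = 1.7 * 354 = 601.8 min
Performance = 601.8 / 980 * 100 = 61.4%

61.4%


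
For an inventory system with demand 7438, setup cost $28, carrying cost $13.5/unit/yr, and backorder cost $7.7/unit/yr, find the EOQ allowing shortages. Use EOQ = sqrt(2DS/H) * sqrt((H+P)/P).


Formula: EOQ* = sqrt(2DS/H) * sqrt((H+P)/P)
Base EOQ = sqrt(2*7438*28/13.5) = 175.65 units
Correction = sqrt((13.5+7.7)/7.7) = 1.65929
EOQ* = 175.65 * 1.65929 = 291.5 units

291.5 units


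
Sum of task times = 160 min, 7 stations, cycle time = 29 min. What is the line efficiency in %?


Formula: Efficiency = Sum of Task Times / (N_stations * CT) * 100
Total station capacity = 7 stations * 29 min = 203 min
Efficiency = 160 / 203 * 100 = 78.8%

78.8%


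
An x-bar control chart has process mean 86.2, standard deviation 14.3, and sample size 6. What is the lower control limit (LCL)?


LCL = 86.2 - 3 * 14.3 / sqrt(6)

68.69


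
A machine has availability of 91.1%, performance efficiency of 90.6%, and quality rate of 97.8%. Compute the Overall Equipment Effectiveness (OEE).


Formula: OEE = Availability * Performance * Quality / 10000
A * P = 91.1% * 90.6% / 100 = 82.54%
OEE = 82.54% * 97.8% / 100 = 80.7%

80.7%


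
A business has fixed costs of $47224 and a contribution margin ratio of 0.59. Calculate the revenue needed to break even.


Formula: BER = Fixed Costs / Contribution Margin Ratio
BER = $47224 / 0.59
BER = $80040.68 (to the nearest cent)

$80040.68


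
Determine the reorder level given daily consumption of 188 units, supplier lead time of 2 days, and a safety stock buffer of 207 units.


Formula: ROP = (Daily Demand * Lead Time) + Safety Stock
Demand during lead time = 188 * 2 = 376 units
ROP = 376 + 207 = 583 units

583 units


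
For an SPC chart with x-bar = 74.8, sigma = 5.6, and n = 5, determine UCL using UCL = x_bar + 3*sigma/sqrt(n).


UCL = 74.8 + 3 * 5.6 / sqrt(5)

82.31


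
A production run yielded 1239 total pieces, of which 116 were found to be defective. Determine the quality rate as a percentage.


Formula: Quality Rate = Good Pieces / Total Pieces * 100
Good pieces = 1239 - 116 = 1123
QR = 1123 / 1239 * 100 = 90.6%

90.6%


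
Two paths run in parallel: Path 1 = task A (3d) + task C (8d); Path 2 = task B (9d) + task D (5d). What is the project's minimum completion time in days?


Path 1 = 3 + 8 = 11 days
Path 2 = 9 + 5 = 14 days
Duration = max(11, 14) = 14 days

14 days


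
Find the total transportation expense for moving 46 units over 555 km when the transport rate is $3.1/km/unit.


TC = dist * cost * units = 555 * 3.1 * 46 = $79143.00

$79143.00


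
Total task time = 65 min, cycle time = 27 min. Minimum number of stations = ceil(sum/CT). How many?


Formula: N_min = ceil(Sum of Task Times / Cycle Time)
N_min = ceil(65 min / 27 min) = ceil(2.4074)
N_min = 3 stations

3


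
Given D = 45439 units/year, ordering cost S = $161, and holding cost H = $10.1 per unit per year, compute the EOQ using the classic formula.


Formula: EOQ = sqrt(2 * D * S / H)
Numerator: 2 * 45439 * 161 = 14631358
2DS/H = 14631358 / 10.1 = 1448649.3
EOQ = sqrt(1448649.3) = 1203.6 units

1203.6 units


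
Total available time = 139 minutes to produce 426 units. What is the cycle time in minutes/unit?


Formula: CT = Available Time / Number of Units
CT = 139 min / 426 units
CT = 0.33 min/unit

0.33 min/unit


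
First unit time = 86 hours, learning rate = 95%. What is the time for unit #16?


Formula: T_n = T_1 * (learning_rate)^(log2(n)) where learning_rate = rate/100
Doublings = log2(16) = 4
T_n = 86 * 0.95^4
T_n = 86 * 0.8145 = 70.0 hours

70.0 hours


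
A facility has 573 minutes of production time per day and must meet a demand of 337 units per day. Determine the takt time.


Formula: Takt Time = Available Production Time / Customer Demand
Takt = 573 min/day / 337 units/day
Takt = 1.7 min/unit

1.7 min/unit


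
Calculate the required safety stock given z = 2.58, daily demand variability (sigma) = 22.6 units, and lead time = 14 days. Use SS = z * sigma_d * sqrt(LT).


Formula: SS = z * sigma_d * sqrt(LT)
sqrt(LT) = sqrt(14) = 3.7417
SS = 2.58 * 22.6 * 3.7417
SS = 218.2 units

218.2 units


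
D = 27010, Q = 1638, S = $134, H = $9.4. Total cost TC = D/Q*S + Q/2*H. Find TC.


TC = 27010/1638 * 134 + 1638/2 * 9.4

$9908.21


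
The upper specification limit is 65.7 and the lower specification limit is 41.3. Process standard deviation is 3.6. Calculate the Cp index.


Cp = (65.7 - 41.3) / (6 * 3.6)

1.13


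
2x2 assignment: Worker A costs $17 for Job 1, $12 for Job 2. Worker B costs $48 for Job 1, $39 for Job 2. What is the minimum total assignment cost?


Option 1: A->1 + B->2 = $17 + $39 = $56
Option 2: A->2 + B->1 = $12 + $48 = $60
Min cost = min($56, $60) = $56

$56


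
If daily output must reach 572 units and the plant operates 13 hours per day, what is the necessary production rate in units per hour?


Formula: Production Rate = Daily Demand / Available Hours
Rate = 572 units/day / 13 hours/day
Rate = 44.0 units/hour

44.0 units/hour


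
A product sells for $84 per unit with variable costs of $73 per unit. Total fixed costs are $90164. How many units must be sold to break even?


Formula: BEQ = Fixed Costs / (Price - Variable Cost)
Contribution margin = $84 - $73 = $11/unit
BEQ = ceil($90164 / $11/unit) = ceil(8196.73) = 8197 units

8197 units


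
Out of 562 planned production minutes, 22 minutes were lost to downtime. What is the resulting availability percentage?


Formula: Availability = (Planned Time - Downtime) / Planned Time * 100
Uptime = 562 - 22 = 540 min
Availability = 540 / 562 * 100 = 96.1%

96.1%
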